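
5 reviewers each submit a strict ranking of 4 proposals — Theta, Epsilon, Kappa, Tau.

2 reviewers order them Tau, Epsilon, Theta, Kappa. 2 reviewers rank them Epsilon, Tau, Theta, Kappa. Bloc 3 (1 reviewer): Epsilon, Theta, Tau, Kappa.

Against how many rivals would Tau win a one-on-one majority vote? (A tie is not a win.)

Tau against each rival (5 reviewers):
Tau vs Theta: Tau preferred on 2+2 = 4 ballots; Tau wins 4–1.
Tau vs Epsilon: 2 to 3, Epsilon.
Tau vs Kappa: Tau, 5–0.
Tau beats Theta, Kappa; loses to Epsilon — 2 pairwise wins.

2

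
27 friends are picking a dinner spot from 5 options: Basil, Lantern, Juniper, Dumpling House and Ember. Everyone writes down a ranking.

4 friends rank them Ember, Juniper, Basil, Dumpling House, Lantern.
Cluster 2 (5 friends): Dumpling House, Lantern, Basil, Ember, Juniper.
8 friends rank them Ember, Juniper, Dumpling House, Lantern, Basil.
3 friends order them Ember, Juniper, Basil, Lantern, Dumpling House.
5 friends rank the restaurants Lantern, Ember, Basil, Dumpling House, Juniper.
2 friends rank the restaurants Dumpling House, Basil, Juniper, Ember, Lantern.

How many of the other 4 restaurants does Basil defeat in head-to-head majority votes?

0

Basil against each rival (27 friends):
Basil vs Lantern: Basil is ranked higher on 4+3+2 = 9 ballots, Lantern on 18. Lantern wins 18–9.
Basil vs Juniper: Basil preferred on 5+5+2 = 12 ballots; Juniper wins 15–12.
Basil vs Dumpling House: 12 to 15, Dumpling House.
Basil vs Ember: Ember wins 20–7.
Basil beats no one; loses to Lantern, Juniper, Dumpling House, Ember — 0 pairwise wins.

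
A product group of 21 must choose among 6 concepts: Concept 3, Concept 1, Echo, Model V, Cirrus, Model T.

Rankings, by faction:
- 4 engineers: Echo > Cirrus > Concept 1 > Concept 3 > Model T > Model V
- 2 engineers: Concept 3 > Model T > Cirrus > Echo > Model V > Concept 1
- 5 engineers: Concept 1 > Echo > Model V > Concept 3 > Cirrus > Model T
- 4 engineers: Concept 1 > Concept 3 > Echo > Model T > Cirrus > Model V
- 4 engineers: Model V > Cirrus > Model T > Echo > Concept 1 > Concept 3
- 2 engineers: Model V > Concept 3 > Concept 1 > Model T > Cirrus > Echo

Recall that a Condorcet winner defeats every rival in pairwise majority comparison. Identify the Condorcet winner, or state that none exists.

Pairwise majorities:
Concept 3 vs Concept 1: Concept 3 preferred on 2+2 = 4 ballots; Concept 1 wins 17–4.
Concept 3–Echo: Echo 13–8.
Concept 3 vs Model V: Model V wins 11–10.
Concept 3 vs Cirrus: 13 to 8, Concept 3.
Concept 3 vs Model T: Concept 3, 17–4.
Concept 1 vs Echo: Concept 1 preferred on 5+4+2 = 11 ballots; Concept 1 wins 11–10.
Concept 1 vs Model V: Concept 1, 13–8.
Concept 1 vs Cirrus: 11 to 10, Concept 1.
Concept 1 vs Model T: Concept 1 wins 15–6.
Echo vs Model V: 4+2+5+4 = 15 for Echo, 6 for Model V — Echo by 15–6.
Echo–Cirrus: Echo 13–8.
Echo vs Model T: 13 to 8, Echo.
Model V vs Cirrus: Model V, 11–10.
Model V–Model T: Model V 11–10.
Cirrus vs Model T: Cirrus wins 13–8.
Concept 1 defeats every rival head-to-head and is the Condorcet winner.

Concept 1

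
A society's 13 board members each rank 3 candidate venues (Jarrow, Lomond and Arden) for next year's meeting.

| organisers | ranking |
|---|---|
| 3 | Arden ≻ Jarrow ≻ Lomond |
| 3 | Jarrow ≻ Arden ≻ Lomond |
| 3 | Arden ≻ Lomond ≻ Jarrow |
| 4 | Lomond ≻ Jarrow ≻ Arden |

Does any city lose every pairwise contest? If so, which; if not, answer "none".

Head-to-head results (13 organisers):
Jarrow vs Lomond: Lomond wins 7–6.
Jarrow–Arden: Jarrow 7–6.
Lomond vs Arden: Arden, 9–4.
No city is winless: Jarrow beats Arden; Lomond beats Jarrow; Arden beats Lomond. There is no Condorcet loser.

none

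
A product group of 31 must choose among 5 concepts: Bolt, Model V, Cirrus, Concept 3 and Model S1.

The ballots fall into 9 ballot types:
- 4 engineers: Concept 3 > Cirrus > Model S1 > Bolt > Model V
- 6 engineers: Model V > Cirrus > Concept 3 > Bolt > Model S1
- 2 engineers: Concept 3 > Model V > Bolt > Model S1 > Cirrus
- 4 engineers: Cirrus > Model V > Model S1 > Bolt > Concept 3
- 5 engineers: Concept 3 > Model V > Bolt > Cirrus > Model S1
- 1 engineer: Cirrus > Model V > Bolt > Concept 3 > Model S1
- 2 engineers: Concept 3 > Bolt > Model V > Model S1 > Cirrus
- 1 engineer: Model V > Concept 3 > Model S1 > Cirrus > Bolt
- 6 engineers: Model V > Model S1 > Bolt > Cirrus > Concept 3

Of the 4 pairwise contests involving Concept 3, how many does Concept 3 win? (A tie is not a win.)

Concept 3 against each rival (31 engineers):
Concept 3 vs Bolt: Concept 3 is ranked higher on 4+6+2+5+2+1 = 20 ballots, Bolt on 11. Concept 3 wins 20–11.
Concept 3–Model V: Model V 18–13.
Concept 3 vs Cirrus: 14 to 17, Cirrus.
Concept 3–Model S1: Concept 3 21–10.
Concept 3 beats Bolt, Model S1; loses to Model V, Cirrus — 2 pairwise wins.

2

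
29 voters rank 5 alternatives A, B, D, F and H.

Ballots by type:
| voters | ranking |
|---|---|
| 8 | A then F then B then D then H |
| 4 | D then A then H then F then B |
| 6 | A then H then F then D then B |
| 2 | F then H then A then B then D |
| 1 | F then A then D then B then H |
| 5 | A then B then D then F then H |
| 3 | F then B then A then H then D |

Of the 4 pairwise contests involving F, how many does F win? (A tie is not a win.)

3

F against each rival (29 voters):
F vs A: A wins 23–6.
F vs B: F, 24–5.
F vs D: F preferred on 8+6+2+1+3 = 20 ballots; F wins 20–9.
F vs H: F preferred on 8+2+1+5+3 = 19 ballots; F wins 19–10.
F beats B, D, H; loses to A — 3 pairwise wins.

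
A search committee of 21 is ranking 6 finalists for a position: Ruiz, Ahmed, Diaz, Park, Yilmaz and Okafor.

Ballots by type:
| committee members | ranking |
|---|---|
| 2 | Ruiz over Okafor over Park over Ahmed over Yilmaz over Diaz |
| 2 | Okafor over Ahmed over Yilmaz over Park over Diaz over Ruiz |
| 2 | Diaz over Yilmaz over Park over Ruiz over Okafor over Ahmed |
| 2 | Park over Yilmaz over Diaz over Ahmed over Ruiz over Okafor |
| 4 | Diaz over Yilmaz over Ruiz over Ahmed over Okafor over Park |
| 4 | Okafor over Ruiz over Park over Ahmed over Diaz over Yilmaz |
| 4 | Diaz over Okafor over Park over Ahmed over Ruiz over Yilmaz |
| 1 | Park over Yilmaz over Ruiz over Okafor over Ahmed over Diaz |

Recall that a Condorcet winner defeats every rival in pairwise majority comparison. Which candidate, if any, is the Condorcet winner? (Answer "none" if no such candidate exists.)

Pairwise majorities:
Ruiz vs Ahmed: 13 to 8, Ruiz.
Ruiz vs Diaz: Ruiz preferred on 2+4+1 = 7 ballots; Diaz wins 14–7.
Ruiz vs Park: Ruiz is ranked higher on 2+4+4 = 10 ballots, Park on 11. Park wins 11–10.
Ruiz vs Yilmaz: Ruiz preferred on 2+4+4 = 10 ballots; Yilmaz wins 11–10.
Ruiz vs Okafor: Ruiz preferred on 2+2+2+4+1 = 11 ballots; Ruiz wins 11–10.
Ahmed vs Diaz: Ahmed is ranked higher on 2+2+4+1 = 9 ballots, Diaz on 12. Diaz wins 12–9.
Ahmed vs Park: Ahmed is ranked higher on 2+4 = 6 ballots, Park on 15. Park wins 15–6.
Ahmed vs Yilmaz: 12 to 9, Ahmed.
Ahmed vs Okafor: 6 to 15, Okafor.
Diaz vs Park: Diaz preferred on 2+4+4 = 10 ballots; Park wins 11–10.
Diaz vs Yilmaz: Diaz is ranked higher on 2+4+4+4 = 14 ballots, Yilmaz on 7. Diaz wins 14–7.
Diaz vs Okafor: 2+2+4+4 = 12 for Diaz, 9 for Okafor — Diaz by 12–9.
Park vs Yilmaz: 13 to 8, Park.
Park vs Okafor: 2+2+1 = 5 for Park, 16 for Okafor — Okafor by 16–5.
Yilmaz vs Okafor: Yilmaz preferred on 2+2+4+1 = 9 ballots; Okafor wins 12–9.
Every candidate loses at least once (Ruiz loses to Diaz; Ahmed loses to Ruiz; Diaz loses to Park; Park loses to Okafor; Yilmaz loses to Ahmed; Okafor loses to Ruiz). The majority relation contains the cycle Ruiz → Ahmed → Yilmaz → Ruiz, so there is no Condorcet winner.

none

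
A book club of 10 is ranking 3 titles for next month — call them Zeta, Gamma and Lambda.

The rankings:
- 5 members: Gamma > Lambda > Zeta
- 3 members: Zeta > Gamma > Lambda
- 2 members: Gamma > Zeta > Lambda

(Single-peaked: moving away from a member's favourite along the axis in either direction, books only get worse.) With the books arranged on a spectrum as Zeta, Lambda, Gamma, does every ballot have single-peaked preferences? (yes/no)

Axis positions: Zeta=1, Lambda=2, Gamma=3.
Ballot type 1 (peak Gamma at position 3): ranking walks positions 3-2-1, expanding outward from the peak — single-peaked.
Ballot type 2: ranking walks positions 1-3-2; Gamma is ranked above Lambda even though Lambda lies between Gamma and the peak Zeta on the axis — preferences dip and rise again. Not single-peaked.
Ballot type 3: ranking walks positions 3-1-2; Zeta is ranked above Lambda even though Lambda lies between Zeta and the peak Gamma on the axis — preferences dip and rise again. Not single-peaked.
Ballot type 2 violates single-peakedness, so the profile is not single-peaked on this axis.

no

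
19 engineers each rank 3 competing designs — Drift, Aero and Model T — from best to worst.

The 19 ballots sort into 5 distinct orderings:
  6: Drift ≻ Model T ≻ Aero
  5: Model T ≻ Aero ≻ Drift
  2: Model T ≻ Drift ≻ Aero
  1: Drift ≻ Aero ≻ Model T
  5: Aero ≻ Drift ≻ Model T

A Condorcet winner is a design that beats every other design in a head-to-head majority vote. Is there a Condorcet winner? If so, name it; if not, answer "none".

Check each pair by majority over 19 ballots:
Drift vs Aero: 6+2+1 = 9 for Drift, 10 for Aero — Aero by 10–9.
Drift vs Model T: 6+1+5 = 12 for Drift, 7 for Model T — Drift by 12–7.
Aero vs Model T: 6 to 13, Model T.
Every design loses at least once (Drift loses to Aero; Aero loses to Model T; Model T loses to Drift). The majority relation contains the cycle Drift → Model T → Aero → Drift, so there is no Condorcet winner.

none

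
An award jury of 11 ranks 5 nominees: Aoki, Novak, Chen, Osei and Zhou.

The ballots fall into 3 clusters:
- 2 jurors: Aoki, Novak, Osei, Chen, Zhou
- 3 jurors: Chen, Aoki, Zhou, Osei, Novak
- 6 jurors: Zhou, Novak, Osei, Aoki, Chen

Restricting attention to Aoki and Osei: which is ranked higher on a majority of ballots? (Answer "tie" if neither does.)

Ballots ranking Aoki above Osei: 2 + 3 = 5.
Ballots ranking Osei above Aoki: 11 − 5 = 6.
Osei wins the head-to-head 6–5.

Osei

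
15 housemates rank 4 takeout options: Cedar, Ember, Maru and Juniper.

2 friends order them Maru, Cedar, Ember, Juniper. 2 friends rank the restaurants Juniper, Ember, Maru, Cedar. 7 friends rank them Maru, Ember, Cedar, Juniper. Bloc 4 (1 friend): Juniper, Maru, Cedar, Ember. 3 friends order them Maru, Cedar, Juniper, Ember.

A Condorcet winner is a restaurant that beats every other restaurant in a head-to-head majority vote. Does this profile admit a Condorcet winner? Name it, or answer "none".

Pairwise majorities:
Cedar–Ember: Ember 9–6.
Cedar vs Maru: Maru, 15–0.
Cedar–Juniper: Cedar 12–3.
Ember vs Maru: Maru, 13–2.
Ember vs Juniper: Ember, 9–6.
Maru vs Juniper: Maru, 12–3.
Maru wins every pairwise contest, so Maru is the Condorcet winner.

Maru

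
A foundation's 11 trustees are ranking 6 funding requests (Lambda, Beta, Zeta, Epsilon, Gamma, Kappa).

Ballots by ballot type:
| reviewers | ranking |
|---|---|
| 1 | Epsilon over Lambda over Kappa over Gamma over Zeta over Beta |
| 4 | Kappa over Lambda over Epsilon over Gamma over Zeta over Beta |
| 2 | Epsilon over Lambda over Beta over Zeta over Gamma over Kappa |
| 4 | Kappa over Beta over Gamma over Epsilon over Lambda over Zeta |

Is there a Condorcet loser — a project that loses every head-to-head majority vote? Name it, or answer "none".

Zeta

Head-to-head results (11 reviewers):
Lambda vs Beta: Lambda, 7–4.
Lambda vs Zeta: Lambda, 11–0.
Lambda vs Epsilon: Epsilon, 7–4.
Lambda vs Gamma: 7 to 4, Lambda.
Lambda vs Kappa: Kappa wins 8–3.
Beta vs Zeta: Beta wins 6–5.
Beta vs Epsilon: Beta preferred on 4 ballots; Epsilon wins 7–4.
Beta vs Gamma: Beta wins 6–5.
Beta vs Kappa: Kappa, 9–2.
Zeta vs Epsilon: Epsilon wins 11–0.
Zeta vs Gamma: Zeta is ranked higher on 2 ballots, Gamma on 9. Gamma wins 9–2.
Zeta vs Kappa: 2 for Zeta, 9 for Kappa — Kappa by 9–2.
Epsilon vs Gamma: 1+4+2 = 7 for Epsilon, 4 for Gamma — Epsilon by 7–4.
Epsilon vs Kappa: 3 to 8, Kappa.
Gamma–Kappa: Kappa 9–2.
Only Zeta has no wins; Zeta is the Condorcet loser.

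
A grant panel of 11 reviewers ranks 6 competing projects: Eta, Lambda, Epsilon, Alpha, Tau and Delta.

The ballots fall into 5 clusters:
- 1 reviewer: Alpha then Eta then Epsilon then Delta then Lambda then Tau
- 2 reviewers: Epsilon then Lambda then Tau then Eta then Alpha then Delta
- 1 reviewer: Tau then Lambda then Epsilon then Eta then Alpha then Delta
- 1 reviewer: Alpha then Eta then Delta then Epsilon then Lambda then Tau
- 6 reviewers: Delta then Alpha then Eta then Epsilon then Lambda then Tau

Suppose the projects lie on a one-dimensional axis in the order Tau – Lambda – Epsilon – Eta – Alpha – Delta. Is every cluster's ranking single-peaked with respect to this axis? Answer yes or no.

yes

Axis positions: Tau=1, Lambda=2, Epsilon=3, Eta=4, Alpha=5, Delta=6.
Cluster 1 (peak Alpha at position 5): ranking walks positions 5-4-3-6-2-1, expanding outward from the peak — single-peaked.
Cluster 2 (peak Epsilon at position 3): ranking walks positions 3-2-1-4-5-6, expanding outward from the peak — single-peaked.
Cluster 3 (peak Tau at position 1): ranking walks positions 1-2-3-4-5-6, expanding outward from the peak — single-peaked.
Cluster 4 (peak Alpha at position 5): ranking walks positions 5-4-6-3-2-1, expanding outward from the peak — single-peaked.
Cluster 5 (peak Delta at position 6): ranking walks positions 6-5-4-3-2-1, expanding outward from the peak — single-peaked.
Every ranking is single-peaked on this axis.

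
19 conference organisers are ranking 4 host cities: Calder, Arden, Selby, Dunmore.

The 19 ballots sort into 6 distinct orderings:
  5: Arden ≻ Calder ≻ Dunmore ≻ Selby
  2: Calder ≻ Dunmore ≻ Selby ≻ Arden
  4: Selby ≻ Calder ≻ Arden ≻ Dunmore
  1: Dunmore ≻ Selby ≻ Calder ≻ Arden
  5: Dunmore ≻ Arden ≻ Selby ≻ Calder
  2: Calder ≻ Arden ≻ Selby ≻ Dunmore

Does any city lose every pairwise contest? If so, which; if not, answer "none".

none

Pairwise majorities:
Calder–Arden: Arden 10–9.
Calder vs Selby: Calder preferred on 5+2+2 = 9 ballots; Selby wins 10–9.
Calder vs Dunmore: 13 to 6, Calder.
Arden vs Selby: Arden preferred on 5+5+2 = 12 ballots; Arden wins 12–7.
Arden vs Dunmore: 5+4+2 = 11 for Arden, 8 for Dunmore — Arden by 11–8.
Selby vs Dunmore: Selby is ranked higher on 4+2 = 6 ballots, Dunmore on 13. Dunmore wins 13–6.
No city is winless: Calder beats Dunmore; Arden beats Calder; Selby beats Calder; Dunmore beats Selby. There is no Condorcet loser.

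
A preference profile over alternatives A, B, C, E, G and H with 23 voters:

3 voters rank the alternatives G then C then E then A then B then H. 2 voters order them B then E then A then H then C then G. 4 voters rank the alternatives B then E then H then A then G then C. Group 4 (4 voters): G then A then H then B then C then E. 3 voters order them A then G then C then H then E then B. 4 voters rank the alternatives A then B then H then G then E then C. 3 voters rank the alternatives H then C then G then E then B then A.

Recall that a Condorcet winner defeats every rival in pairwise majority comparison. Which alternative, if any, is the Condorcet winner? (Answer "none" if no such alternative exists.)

Pairwise majorities:
A vs B: 3+4+3+4 = 14 for A, 9 for B — A by 14–9.
A vs C: A preferred on 2+4+4+3+4 = 17 ballots; A wins 17–6.
A vs E: 4+3+4 = 11 for A, 12 for E — E by 12–11.
A vs G: 13 to 10, A.
A vs H: A is ranked higher on 3+2+4+3+4 = 16 ballots, H on 7. A wins 16–7.
B vs C: B is ranked higher on 2+4+4+4 = 14 ballots, C on 9. B wins 14–9.
B vs E: B preferred on 2+4+4+4 = 14 ballots; B wins 14–9.
B vs G: B is ranked higher on 2+4+4 = 10 ballots, G on 13. G wins 13–10.
B vs H: 13 to 10, B.
C vs E: C is ranked higher on 3+4+3+3 = 13 ballots, E on 10. C wins 13–10.
C vs G: 2+3 = 5 for C, 18 for G — G by 18–5.
C vs H: 6 to 17, H.
E vs G: 2+4 = 6 for E, 17 for G — G by 17–6.
E vs H: E preferred on 3+2+4 = 9 ballots; H wins 14–9.
G vs H: 10 to 13, H.
No alternative is unbeaten: A loses to E; B loses to A; C loses to A; E loses to B; G loses to A; H loses to A. In particular A → B → E → A is a majority cycle — no Condorcet winner exists.

none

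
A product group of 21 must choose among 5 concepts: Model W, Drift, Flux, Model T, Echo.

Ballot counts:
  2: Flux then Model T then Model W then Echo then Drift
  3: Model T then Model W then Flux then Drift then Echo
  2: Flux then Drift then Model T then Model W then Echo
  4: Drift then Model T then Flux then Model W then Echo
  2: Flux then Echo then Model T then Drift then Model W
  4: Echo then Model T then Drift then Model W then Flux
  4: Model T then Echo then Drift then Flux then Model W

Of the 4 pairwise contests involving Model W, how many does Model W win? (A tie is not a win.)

1

Model W against each rival (21 engineers):
Model W vs Drift: 2+3 = 5 for Model W, 16 for Drift — Drift by 16–5.
Model W vs Flux: Flux, 14–7.
Model W vs Model T: Model W is ranked higher on 0 ballots, Model T on 21. Model T wins 21–0.
Model W vs Echo: Model W, 11–10.
Model W beats Echo; loses to Drift, Flux, Model T — 1 pairwise win.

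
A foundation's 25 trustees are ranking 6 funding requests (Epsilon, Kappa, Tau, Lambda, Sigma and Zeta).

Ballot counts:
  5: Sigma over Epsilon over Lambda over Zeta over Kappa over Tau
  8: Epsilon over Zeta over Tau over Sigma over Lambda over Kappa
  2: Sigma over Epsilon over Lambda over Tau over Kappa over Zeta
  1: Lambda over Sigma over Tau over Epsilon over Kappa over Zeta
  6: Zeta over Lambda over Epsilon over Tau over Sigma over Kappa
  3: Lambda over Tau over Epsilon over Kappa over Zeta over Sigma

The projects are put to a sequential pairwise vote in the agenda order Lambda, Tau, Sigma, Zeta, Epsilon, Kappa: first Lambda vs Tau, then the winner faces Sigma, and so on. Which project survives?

Epsilon

Round 1: Lambda vs Tau — 17–8, Lambda advances.
Round 2: Lambda vs Sigma — 10–15, Sigma advances.
Round 3: Sigma vs Zeta — 8–17, Zeta advances.
Round 4: Zeta vs Epsilon — 6–19, Epsilon advances.
Round 5: Epsilon vs Kappa — 25–0, Epsilon advances.
The agenda winner is Epsilon.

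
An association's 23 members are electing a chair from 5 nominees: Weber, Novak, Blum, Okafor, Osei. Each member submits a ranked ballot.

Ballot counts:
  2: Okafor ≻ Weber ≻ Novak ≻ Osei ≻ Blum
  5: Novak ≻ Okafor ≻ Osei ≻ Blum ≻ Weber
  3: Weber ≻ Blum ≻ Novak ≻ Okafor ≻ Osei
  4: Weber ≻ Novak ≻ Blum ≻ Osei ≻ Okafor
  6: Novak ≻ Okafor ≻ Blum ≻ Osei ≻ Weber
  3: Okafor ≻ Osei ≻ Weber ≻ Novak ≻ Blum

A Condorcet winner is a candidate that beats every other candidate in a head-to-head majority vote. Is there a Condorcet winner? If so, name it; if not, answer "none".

none

Head-to-head results (23 voters):
Weber vs Novak: Weber, 12–11.
Weber–Blum: Weber 12–11.
Weber vs Okafor: Okafor, 16–7.
Weber vs Osei: Osei wins 14–9.
Novak–Blum: Novak 20–3.
Novak–Okafor: Novak 18–5.
Novak vs Osei: Novak, 20–3.
Blum vs Okafor: Okafor wins 16–7.
Blum–Osei: Blum 13–10.
Okafor vs Osei: Okafor wins 19–4.
Every candidate loses at least once (Weber loses to Okafor; Novak loses to Weber; Blum loses to Weber; Okafor loses to Novak; Osei loses to Novak). The majority relation contains the cycle Weber beats Novak beats Okafor beats Weber, so there is no Condorcet winner.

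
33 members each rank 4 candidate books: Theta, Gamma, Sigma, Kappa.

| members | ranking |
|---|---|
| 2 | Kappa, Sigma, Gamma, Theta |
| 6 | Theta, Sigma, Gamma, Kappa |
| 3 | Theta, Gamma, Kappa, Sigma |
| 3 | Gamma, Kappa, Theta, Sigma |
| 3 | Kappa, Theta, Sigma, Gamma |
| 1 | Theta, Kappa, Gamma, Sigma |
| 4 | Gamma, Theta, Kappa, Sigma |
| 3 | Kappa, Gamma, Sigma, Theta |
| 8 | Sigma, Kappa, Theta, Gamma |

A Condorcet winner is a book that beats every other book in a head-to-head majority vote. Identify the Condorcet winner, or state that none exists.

Pairwise majorities:
Theta vs Gamma: Theta, 21–12.
Theta–Sigma: Theta 20–13.
Theta vs Kappa: Kappa, 19–14.
Gamma vs Sigma: Sigma, 19–14.
Gamma vs Kappa: Kappa, 17–16.
Sigma vs Kappa: Kappa wins 19–14.
Only Kappa has no losses; Kappa is the Condorcet winner.

Kappa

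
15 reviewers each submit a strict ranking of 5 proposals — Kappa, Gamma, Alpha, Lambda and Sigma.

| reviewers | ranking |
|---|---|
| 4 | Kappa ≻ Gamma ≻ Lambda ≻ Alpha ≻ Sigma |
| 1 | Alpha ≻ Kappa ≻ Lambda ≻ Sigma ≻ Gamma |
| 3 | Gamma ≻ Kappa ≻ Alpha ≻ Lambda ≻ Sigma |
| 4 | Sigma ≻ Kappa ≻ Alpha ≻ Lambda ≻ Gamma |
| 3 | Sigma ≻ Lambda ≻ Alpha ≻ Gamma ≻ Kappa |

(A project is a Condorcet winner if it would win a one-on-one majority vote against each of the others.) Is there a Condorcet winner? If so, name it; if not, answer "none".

Kappa

Check each pair by majority over 15 ballots:
Kappa vs Gamma: Kappa preferred on 4+1+4 = 9 ballots; Kappa wins 9–6.
Kappa–Alpha: Kappa 11–4.
Kappa–Lambda: Kappa 12–3.
Kappa–Sigma: Kappa 8–7.
Gamma vs Alpha: 7 to 8, Alpha.
Gamma vs Lambda: Lambda, 8–7.
Gamma vs Sigma: Gamma preferred on 4+3 = 7 ballots; Sigma wins 8–7.
Alpha vs Lambda: 1+3+4 = 8 for Alpha, 7 for Lambda — Alpha by 8–7.
Alpha–Sigma: Alpha 8–7.
Lambda vs Sigma: Lambda preferred on 4+1+3 = 8 ballots; Lambda wins 8–7.
Kappa defeats every rival head-to-head and is the Condorcet winner.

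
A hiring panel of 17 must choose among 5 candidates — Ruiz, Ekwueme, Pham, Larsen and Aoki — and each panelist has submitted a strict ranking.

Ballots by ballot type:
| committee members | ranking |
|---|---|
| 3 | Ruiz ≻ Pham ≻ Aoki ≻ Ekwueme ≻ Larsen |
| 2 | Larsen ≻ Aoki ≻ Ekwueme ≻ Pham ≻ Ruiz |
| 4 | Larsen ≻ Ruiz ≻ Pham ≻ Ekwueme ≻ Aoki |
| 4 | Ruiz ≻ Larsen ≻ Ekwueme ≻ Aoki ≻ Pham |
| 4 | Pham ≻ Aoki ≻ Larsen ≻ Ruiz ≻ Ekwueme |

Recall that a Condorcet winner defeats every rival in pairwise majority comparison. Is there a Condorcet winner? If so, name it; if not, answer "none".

Check each pair by majority over 17 ballots:
Ruiz–Ekwueme: Ruiz 15–2.
Ruiz vs Pham: Ruiz, 11–6.
Ruiz vs Larsen: Larsen, 10–7.
Ruiz vs Aoki: Ruiz wins 11–6.
Ekwueme vs Pham: Pham, 11–6.
Ekwueme–Larsen: Larsen 14–3.
Ekwueme vs Aoki: Aoki, 9–8.
Pham vs Larsen: Larsen wins 10–7.
Pham–Aoki: Pham 11–6.
Larsen vs Aoki: Larsen wins 10–7.
Larsen beats each of Ruiz, Ekwueme, Pham, Aoki — Larsen is the Condorcet winner.

Larsen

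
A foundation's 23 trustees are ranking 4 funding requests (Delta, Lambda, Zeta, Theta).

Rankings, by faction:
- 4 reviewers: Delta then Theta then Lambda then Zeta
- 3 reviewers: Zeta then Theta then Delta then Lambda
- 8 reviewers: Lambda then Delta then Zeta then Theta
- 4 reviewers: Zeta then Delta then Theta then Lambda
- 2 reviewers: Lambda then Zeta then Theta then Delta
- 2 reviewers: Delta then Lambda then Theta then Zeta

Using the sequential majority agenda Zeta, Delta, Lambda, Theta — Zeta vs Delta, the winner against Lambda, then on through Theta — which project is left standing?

Delta

Round 1: Zeta vs Delta — 9–14, Delta advances.
Round 2: Delta vs Lambda — 13–10, Delta advances.
Round 3: Delta vs Theta — 18–5, Delta advances.
The agenda winner is Delta.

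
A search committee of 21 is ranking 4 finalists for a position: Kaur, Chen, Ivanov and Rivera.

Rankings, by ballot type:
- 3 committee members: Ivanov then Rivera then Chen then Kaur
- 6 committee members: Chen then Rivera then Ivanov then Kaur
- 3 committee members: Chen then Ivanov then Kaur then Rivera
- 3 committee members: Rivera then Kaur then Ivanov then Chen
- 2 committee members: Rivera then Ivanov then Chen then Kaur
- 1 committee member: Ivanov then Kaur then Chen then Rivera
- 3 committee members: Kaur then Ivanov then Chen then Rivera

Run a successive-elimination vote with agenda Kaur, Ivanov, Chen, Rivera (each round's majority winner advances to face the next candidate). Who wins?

Round 1: Kaur vs Ivanov — 6–15, Ivanov advances.
Round 2: Ivanov vs Chen — 12–9, Ivanov advances.
Round 3: Ivanov vs Rivera — 10–11, Rivera advances.
The agenda winner is Rivera.

Rivera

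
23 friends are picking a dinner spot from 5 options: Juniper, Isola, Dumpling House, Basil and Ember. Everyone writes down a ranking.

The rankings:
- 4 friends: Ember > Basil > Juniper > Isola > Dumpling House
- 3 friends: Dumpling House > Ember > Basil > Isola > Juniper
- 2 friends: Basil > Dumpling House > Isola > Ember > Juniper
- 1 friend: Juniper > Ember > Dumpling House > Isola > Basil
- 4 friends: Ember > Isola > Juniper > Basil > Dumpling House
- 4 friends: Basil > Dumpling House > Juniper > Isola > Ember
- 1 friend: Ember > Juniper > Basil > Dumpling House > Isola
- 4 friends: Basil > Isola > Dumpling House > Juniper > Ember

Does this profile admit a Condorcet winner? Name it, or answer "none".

Head-to-head results (23 friends):
Juniper vs Isola: Juniper preferred on 4+1+4+1 = 10 ballots; Isola wins 13–10.
Juniper vs Dumpling House: Dumpling House wins 13–10.
Juniper–Basil: Basil 17–6.
Juniper vs Ember: 1+4+4 = 9 for Juniper, 14 for Ember — Ember by 14–9.
Isola vs Dumpling House: Isola, 12–11.
Isola vs Basil: Basil wins 18–5.
Isola vs Ember: Isola is ranked higher on 2+4+4 = 10 ballots, Ember on 13. Ember wins 13–10.
Dumpling House vs Basil: Basil wins 19–4.
Dumpling House vs Ember: Dumpling House is ranked higher on 3+2+4+4 = 13 ballots, Ember on 10. Dumpling House wins 13–10.
Basil vs Ember: Basil preferred on 2+4+4 = 10 ballots; Ember wins 13–10.
No restaurant is unbeaten: Juniper loses to Isola; Isola loses to Basil; Dumpling House loses to Isola; Basil loses to Ember; Ember loses to Dumpling House. In particular Isola → Dumpling House → Ember → Isola is a majority cycle — no Condorcet winner exists.

none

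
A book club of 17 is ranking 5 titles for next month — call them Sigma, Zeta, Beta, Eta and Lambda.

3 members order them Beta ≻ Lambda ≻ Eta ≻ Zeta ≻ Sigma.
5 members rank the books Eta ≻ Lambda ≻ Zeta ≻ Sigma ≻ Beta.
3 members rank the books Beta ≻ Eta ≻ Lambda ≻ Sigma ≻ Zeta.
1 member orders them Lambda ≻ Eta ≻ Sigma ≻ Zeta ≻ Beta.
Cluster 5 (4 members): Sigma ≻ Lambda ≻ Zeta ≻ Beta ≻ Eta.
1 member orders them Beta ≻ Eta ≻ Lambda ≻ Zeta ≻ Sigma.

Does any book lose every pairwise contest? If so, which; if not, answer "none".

Pairwise majorities:
Sigma vs Zeta: Sigma is ranked higher on 3+1+4 = 8 ballots, Zeta on 9. Zeta wins 9–8.
Sigma vs Beta: 5+1+4 = 10 for Sigma, 7 for Beta — Sigma by 10–7.
Sigma vs Eta: 4 to 13, Eta.
Sigma–Lambda: Lambda 13–4.
Zeta vs Beta: Zeta, 10–7.
Zeta vs Eta: Eta wins 13–4.
Zeta vs Lambda: Lambda wins 17–0.
Beta–Eta: Beta 11–6.
Beta vs Lambda: 7 to 10, Lambda.
Eta vs Lambda: Eta preferred on 5+3+1 = 9 ballots; Eta wins 9–8.
No book is winless: Sigma beats Beta; Zeta beats Sigma; Beta beats Eta; Eta beats Sigma; Lambda beats Sigma. There is no Condorcet loser.

none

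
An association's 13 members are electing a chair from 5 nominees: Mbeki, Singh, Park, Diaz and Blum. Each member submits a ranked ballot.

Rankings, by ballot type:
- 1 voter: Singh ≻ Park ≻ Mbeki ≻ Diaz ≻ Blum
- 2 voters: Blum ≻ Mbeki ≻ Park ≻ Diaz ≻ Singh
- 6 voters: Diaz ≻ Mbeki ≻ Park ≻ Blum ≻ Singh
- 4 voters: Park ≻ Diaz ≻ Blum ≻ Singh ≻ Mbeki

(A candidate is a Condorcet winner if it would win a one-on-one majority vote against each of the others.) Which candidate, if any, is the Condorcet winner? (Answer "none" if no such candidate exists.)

none

Head-to-head results (13 voters):
Mbeki vs Singh: 8 to 5, Mbeki.
Mbeki vs Park: 8 to 5, Mbeki.
Mbeki vs Diaz: 1+2 = 3 for Mbeki, 10 for Diaz — Diaz by 10–3.
Mbeki vs Blum: Mbeki preferred on 1+6 = 7 ballots; Mbeki wins 7–6.
Singh vs Park: Singh preferred on 1 ballot; Park wins 12–1.
Singh vs Diaz: 1 for Singh, 12 for Diaz — Diaz by 12–1.
Singh vs Blum: 1 for Singh, 12 for Blum — Blum by 12–1.
Park vs Diaz: 1+2+4 = 7 for Park, 6 for Diaz — Park by 7–6.
Park vs Blum: 1+6+4 = 11 for Park, 2 for Blum — Park by 11–2.
Diaz vs Blum: 1+6+4 = 11 for Diaz, 2 for Blum — Diaz by 11–2.
No candidate is unbeaten: Mbeki loses to Diaz; Singh loses to Mbeki; Park loses to Mbeki; Diaz loses to Park; Blum loses to Mbeki. In particular Mbeki → Park → Diaz → Mbeki is a majority cycle — no Condorcet winner exists.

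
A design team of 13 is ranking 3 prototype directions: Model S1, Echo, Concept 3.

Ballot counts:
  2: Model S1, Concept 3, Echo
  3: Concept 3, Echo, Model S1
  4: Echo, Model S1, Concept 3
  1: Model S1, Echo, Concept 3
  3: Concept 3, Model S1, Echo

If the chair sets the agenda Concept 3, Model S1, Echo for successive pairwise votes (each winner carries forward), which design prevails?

Round 1: Concept 3 vs Model S1 — 6–7, Model S1 advances.
Round 2: Model S1 vs Echo — 6–7, Echo advances.
Echo survives the agenda.

Echo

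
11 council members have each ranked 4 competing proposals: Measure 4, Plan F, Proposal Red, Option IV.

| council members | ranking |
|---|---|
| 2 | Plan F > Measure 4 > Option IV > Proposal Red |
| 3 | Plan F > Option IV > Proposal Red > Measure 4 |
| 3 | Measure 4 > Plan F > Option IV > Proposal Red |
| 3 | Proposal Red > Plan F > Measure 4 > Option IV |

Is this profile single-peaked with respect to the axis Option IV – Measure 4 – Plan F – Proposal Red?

no

Axis positions: Option IV=1, Measure 4=2, Plan F=3, Proposal Red=4.
Type 1 (peak Plan F at position 3): ranking walks positions 3-2-1-4, expanding outward from the peak — single-peaked.
Type 2: ranking walks positions 3-1-4-2; Option IV is ranked above Measure 4 even though Measure 4 lies between Option IV and the peak Plan F on the axis — preferences dip and rise again. Not single-peaked.
Type 3 (peak Measure 4 at position 2): ranking walks positions 2-3-1-4, expanding outward from the peak — single-peaked.
Type 4 (peak Proposal Red at position 4): ranking walks positions 4-3-2-1, expanding outward from the peak — single-peaked.
Type 2 violates single-peakedness, so the profile is not single-peaked on this axis.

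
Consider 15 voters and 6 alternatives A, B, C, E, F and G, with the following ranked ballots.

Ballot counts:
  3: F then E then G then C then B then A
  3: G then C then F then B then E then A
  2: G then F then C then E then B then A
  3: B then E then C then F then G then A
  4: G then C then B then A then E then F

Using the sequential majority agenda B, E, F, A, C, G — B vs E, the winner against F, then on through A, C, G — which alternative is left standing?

Round 1: B vs E — 10–5, B advances.
Round 2: B vs F — 7–8, F advances.
Round 3: F vs A — 11–4, F advances.
Round 4: F vs C — 5–10, C advances.
Round 5: C vs G — 3–12, G advances.
G survives the agenda.

G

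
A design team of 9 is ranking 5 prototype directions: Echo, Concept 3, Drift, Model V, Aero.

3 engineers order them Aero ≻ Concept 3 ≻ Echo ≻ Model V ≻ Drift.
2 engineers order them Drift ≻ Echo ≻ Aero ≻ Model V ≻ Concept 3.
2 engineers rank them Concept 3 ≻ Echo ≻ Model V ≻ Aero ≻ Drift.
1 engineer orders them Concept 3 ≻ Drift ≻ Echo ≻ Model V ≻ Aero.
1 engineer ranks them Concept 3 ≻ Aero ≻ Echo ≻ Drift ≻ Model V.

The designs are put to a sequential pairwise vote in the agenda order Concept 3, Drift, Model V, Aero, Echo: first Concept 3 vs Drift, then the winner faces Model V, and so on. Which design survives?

Round 1: Concept 3 vs Drift — 7–2, Concept 3 advances.
Round 2: Concept 3 vs Model V — 7–2, Concept 3 advances.
Round 3: Concept 3 vs Aero — 4–5, Aero advances.
Round 4: Aero vs Echo — 4–5, Echo advances.
The agenda winner is Echo.

Echo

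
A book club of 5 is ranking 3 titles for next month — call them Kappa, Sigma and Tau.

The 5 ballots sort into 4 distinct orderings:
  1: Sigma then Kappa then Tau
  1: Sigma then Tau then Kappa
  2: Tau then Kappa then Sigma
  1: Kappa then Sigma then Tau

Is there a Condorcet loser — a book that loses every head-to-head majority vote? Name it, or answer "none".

Pairwise majorities:
Kappa vs Sigma: 2+1 = 3 for Kappa, 2 for Sigma — Kappa by 3–2.
Kappa–Tau: Tau 3–2.
Sigma vs Tau: Sigma, 3–2.
Every book wins at least one matchup (Kappa beats Sigma; Sigma beats Tau; Tau beats Kappa), so there is no Condorcet loser.

none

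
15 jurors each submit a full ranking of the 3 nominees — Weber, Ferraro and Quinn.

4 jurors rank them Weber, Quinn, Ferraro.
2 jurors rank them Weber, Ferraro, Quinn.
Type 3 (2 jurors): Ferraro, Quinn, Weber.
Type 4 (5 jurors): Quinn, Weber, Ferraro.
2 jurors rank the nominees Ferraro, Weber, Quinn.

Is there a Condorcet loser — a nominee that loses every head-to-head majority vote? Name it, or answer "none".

Ferraro

Head-to-head results (15 jurors):
Weber vs Ferraro: 11 to 4, Weber.
Weber vs Quinn: Weber preferred on 4+2+2 = 8 ballots; Weber wins 8–7.
Ferraro vs Quinn: Quinn wins 9–6.
Ferraro loses to every other nominee — it is the Condorcet loser.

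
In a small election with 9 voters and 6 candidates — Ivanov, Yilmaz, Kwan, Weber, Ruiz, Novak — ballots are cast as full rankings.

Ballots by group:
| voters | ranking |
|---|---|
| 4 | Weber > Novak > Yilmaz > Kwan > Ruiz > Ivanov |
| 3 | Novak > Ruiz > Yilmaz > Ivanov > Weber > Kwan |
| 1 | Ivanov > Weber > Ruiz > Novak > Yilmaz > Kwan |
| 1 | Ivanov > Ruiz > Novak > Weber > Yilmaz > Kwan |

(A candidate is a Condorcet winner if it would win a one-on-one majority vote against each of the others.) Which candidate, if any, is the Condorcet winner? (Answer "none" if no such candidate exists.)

Pairwise majorities:
Ivanov–Yilmaz: Yilmaz 7–2.
Ivanov–Kwan: Ivanov 5–4.
Ivanov–Weber: Ivanov 5–4.
Ivanov vs Ruiz: Ruiz wins 7–2.
Ivanov vs Novak: Novak wins 7–2.
Yilmaz–Kwan: Yilmaz 9–0.
Yilmaz vs Weber: Weber wins 6–3.
Yilmaz vs Ruiz: Ruiz wins 5–4.
Yilmaz–Novak: Novak 9–0.
Kwan vs Weber: Weber wins 9–0.
Kwan vs Ruiz: Ruiz wins 5–4.
Kwan vs Novak: Novak wins 9–0.
Weber–Ruiz: Weber 5–4.
Weber vs Novak: Weber wins 5–4.
Ruiz vs Novak: Novak wins 7–2.
Every candidate loses at least once (Ivanov loses to Yilmaz; Yilmaz loses to Weber; Kwan loses to Ivanov; Weber loses to Ivanov; Ruiz loses to Weber; Novak loses to Weber). The majority relation contains the cycle Ivanov > Weber > Yilmaz > Ivanov, so there is no Condorcet winner.

none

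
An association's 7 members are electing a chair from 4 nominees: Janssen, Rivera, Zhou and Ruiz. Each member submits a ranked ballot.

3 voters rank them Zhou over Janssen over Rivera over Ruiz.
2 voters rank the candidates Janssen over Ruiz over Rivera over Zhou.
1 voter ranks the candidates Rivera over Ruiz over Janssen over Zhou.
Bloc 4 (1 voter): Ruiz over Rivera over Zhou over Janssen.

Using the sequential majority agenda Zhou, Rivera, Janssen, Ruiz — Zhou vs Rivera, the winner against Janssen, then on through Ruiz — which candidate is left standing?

Janssen

Round 1: Zhou vs Rivera — 3–4, Rivera advances.
Round 2: Rivera vs Janssen — 2–5, Janssen advances.
Round 3: Janssen vs Ruiz — 5–2, Janssen advances.
Janssen survives the agenda.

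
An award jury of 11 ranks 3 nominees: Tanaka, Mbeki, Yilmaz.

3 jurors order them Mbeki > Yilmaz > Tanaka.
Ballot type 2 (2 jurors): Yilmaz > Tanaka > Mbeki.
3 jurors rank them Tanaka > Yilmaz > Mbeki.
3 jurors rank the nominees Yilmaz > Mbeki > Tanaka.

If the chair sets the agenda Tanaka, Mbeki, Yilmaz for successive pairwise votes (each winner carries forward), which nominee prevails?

Round 1: Tanaka vs Mbeki — 5–6, Mbeki advances.
Round 2: Mbeki vs Yilmaz — 3–8, Yilmaz advances.
The agenda winner is Yilmaz.

Yilmaz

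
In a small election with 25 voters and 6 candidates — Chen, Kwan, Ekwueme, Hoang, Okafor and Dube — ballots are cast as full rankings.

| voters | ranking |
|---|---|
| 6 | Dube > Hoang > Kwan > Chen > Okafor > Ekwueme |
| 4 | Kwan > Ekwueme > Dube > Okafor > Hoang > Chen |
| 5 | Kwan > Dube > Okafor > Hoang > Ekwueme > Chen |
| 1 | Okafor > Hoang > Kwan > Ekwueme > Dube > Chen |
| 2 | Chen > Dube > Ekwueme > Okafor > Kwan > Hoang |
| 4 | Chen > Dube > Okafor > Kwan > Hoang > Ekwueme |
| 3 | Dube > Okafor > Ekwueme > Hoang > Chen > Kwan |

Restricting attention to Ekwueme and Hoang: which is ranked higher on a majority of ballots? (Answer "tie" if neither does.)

Ballots ranking Ekwueme above Hoang: 4 + 2 + 3 = 9.
Ballots ranking Hoang above Ekwueme: 25 − 9 = 16.
Hoang wins the head-to-head 16–9.

Hoang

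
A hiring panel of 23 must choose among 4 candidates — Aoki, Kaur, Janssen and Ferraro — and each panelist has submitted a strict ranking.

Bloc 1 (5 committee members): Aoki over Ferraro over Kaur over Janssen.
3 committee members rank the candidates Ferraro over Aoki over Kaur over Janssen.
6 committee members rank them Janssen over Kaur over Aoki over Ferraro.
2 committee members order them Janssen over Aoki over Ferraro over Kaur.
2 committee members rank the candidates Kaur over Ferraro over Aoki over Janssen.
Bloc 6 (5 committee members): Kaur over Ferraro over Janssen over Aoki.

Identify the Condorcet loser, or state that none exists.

Head-to-head results (23 committee members):
Aoki vs Kaur: 5+3+2 = 10 for Aoki, 13 for Kaur — Kaur by 13–10.
Aoki–Janssen: Janssen 13–10.
Aoki vs Ferraro: Aoki, 13–10.
Kaur vs Janssen: Kaur is ranked higher on 5+3+2+5 = 15 ballots, Janssen on 8. Kaur wins 15–8.
Kaur vs Ferraro: Kaur preferred on 6+2+5 = 13 ballots; Kaur wins 13–10.
Janssen vs Ferraro: 8 to 15, Ferraro.
Every candidate wins at least one matchup (Aoki beats Ferraro; Kaur beats Aoki; Janssen beats Aoki; Ferraro beats Janssen), so there is no Condorcet loser.

none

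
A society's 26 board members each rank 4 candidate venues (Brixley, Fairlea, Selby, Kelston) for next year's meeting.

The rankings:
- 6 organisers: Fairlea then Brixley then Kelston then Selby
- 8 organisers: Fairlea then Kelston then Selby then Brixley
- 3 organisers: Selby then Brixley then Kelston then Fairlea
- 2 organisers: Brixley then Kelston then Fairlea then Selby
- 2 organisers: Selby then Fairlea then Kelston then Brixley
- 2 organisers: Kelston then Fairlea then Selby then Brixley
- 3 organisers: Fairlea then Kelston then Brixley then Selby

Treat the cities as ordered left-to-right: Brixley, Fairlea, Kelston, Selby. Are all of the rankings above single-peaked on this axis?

no

Axis positions: Brixley=1, Fairlea=2, Kelston=3, Selby=4.
Bloc 1 (peak Fairlea at position 2): ranking walks positions 2-1-3-4, expanding outward from the peak — single-peaked.
Bloc 2 (peak Fairlea at position 2): ranking walks positions 2-3-4-1, expanding outward from the peak — single-peaked.
Bloc 3: ranking walks positions 4-1-3-2; Brixley is ranked above Kelston even though Kelston lies between Brixley and the peak Selby on the axis — preferences dip and rise again. Not single-peaked.
Bloc 4: ranking walks positions 1-3-2-4; Kelston is ranked above Fairlea even though Fairlea lies between Kelston and the peak Brixley on the axis — preferences dip and rise again. Not single-peaked.
Bloc 5: ranking walks positions 4-2-3-1; Fairlea is ranked above Kelston even though Kelston lies between Fairlea and the peak Selby on the axis — preferences dip and rise again. Not single-peaked.
Bloc 6 (peak Kelston at position 3): ranking walks positions 3-2-4-1, expanding outward from the peak — single-peaked.
Bloc 7 (peak Fairlea at position 2): ranking walks positions 2-3-1-4, expanding outward from the peak — single-peaked.
Bloc 3 violates single-peakedness, so the profile is not single-peaked on this axis.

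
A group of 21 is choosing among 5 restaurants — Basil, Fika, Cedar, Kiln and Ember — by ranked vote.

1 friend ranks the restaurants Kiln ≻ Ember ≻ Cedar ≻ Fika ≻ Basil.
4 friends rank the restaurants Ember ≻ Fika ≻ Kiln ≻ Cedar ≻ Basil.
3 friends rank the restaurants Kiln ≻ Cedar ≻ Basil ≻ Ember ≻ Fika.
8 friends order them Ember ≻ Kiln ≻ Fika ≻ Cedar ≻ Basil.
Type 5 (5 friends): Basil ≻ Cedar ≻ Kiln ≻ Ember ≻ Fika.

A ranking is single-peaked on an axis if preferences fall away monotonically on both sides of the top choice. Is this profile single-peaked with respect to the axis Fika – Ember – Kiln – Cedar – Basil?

yes

Axis positions: Fika=1, Ember=2, Kiln=3, Cedar=4, Basil=5.
Type 1 (peak Kiln at position 3): ranking walks positions 3-2-4-1-5, expanding outward from the peak — single-peaked.
Type 2 (peak Ember at position 2): ranking walks positions 2-1-3-4-5, expanding outward from the peak — single-peaked.
Type 3 (peak Kiln at position 3): ranking walks positions 3-4-5-2-1, expanding outward from the peak — single-peaked.
Type 4 (peak Ember at position 2): ranking walks positions 2-3-1-4-5, expanding outward from the peak — single-peaked.
Type 5 (peak Basil at position 5): ranking walks positions 5-4-3-2-1, expanding outward from the peak — single-peaked.
Every ranking is single-peaked on this axis.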